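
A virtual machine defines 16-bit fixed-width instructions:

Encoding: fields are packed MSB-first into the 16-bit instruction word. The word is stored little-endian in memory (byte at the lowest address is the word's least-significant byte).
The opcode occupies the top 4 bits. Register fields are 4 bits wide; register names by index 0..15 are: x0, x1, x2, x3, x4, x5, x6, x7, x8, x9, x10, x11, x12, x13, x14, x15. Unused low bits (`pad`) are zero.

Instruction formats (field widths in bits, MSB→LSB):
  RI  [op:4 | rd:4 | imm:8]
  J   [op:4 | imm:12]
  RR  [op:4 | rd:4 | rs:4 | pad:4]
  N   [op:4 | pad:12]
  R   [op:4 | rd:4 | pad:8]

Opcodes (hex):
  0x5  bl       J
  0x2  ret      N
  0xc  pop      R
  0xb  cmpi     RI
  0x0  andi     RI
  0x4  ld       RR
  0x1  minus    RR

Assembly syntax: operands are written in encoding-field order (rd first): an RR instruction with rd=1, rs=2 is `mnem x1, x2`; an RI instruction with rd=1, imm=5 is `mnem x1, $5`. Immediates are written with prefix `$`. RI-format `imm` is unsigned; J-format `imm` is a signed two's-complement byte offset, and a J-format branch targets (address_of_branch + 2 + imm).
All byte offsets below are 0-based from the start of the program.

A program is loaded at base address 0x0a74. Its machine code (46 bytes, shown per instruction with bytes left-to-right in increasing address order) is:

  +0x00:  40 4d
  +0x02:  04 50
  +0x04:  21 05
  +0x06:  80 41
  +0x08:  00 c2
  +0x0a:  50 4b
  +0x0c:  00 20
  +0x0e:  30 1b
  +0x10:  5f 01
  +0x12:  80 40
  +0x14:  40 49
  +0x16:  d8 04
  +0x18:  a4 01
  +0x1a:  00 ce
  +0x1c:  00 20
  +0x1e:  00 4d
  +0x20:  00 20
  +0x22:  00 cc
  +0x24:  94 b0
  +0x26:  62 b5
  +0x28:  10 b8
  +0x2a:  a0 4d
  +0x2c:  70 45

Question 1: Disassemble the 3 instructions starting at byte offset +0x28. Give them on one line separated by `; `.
cmpi x8, $16; ld x13, x10; ld x5, x7

off 0x28: read 10 b8 as little → 0xb810
  op=0xb810>>12=0xb ⇒ cmpi (RI)
  [11:8] rd=8 = x8
  [7:0] imm=16 = $16
off 0x2a: read a0 4d as little → 0x4da0
  op=0x4da0>>12=0x4 ⇒ ld (RR)
  [11:8] rd=13 = x13
  [7:4] rs=10 = x10
off 0x2c: read 70 45 as little → 0x4570
  op=0x4570>>12=0x4 ⇒ ld (RR)
  [11:8] rd=5 = x5
  [7:4] rs=7 = x7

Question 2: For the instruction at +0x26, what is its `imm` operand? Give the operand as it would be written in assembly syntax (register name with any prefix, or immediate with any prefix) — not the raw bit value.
$98

[26] 62 b5 → 0xb562
  opcode bits[15:12]=0xb: cmpi/RI
  rd@[11:8]=0x5 ⇒ x5
  imm@[7:0]=0x62 ⇒ $98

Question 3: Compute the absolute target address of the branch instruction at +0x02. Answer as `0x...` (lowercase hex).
0x0a7c

off 0x02: read 04 50 as little → 0x5004
  op=0x5004>>12=0x5 ⇒ bl (J)
  imm@[11:0]=0x4 ⇒ $4
  target = base 0x0a74 + off 0x02 + 2 + imm 4 = 0x0a7c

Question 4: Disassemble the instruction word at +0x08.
+0x08: 00 c2 ⇒ word 0xc200 (little)
  op=0xc200>>12=0xc ⇒ pop (R)
  [11:8] rd=2 = x2

pop x2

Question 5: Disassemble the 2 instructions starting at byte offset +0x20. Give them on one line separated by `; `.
off 0x20: read 00 20 as little → 0x2000
  opcode bits[15:12]=0x2: ret/N
off 0x22: read 00 cc as little → 0xcc00
  opcode bits[15:12]=0xc: pop/R
  rd: (w>>8)&0xf=0xc → x12

ret; pop x12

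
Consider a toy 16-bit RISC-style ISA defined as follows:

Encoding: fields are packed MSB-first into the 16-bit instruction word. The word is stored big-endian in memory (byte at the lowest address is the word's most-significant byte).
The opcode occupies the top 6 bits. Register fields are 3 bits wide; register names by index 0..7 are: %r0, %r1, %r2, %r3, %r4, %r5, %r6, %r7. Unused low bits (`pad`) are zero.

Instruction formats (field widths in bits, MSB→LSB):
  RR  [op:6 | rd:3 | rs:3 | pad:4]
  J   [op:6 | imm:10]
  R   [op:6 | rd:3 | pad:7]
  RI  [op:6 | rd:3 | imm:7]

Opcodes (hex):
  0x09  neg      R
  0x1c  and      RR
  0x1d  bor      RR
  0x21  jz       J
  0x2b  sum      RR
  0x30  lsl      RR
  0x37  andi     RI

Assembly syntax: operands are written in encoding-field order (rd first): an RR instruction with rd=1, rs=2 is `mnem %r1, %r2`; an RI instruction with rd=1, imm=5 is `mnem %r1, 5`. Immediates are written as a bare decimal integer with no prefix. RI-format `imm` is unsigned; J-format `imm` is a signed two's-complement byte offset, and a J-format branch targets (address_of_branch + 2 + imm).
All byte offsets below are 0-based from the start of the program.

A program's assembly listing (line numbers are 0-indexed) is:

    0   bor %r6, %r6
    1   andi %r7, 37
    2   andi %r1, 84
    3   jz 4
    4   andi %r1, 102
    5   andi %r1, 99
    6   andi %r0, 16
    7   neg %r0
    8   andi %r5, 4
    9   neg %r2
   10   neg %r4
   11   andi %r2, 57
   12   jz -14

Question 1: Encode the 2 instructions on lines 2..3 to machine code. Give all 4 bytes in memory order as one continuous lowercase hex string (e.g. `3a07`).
dcd48404

line 2 (andi): pack op=0x37:6|rd=1:3|imm=84:7 = 0xdcd4; big→ dc d4
line 3 (jz): pack op=0x21:6|imm=4:10 = 0x8404; big→ 84 04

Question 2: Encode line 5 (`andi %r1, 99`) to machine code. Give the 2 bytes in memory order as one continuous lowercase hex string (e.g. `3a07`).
line 5 (andi): pack op=0x37:6|rd=1:3|imm=99:7 = 0xdce3; big→ dc e3

dce3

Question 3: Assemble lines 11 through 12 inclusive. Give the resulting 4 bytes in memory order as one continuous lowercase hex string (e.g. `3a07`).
L11: andi op=0x37:6|rd=2:3|imm=57:7 ⇒ 0xdd39 ⇒ big dd 39
L12: jz op=0x21:6|imm=-14:10 ⇒ 0x87f2 ⇒ big 87 f2

dd3987f2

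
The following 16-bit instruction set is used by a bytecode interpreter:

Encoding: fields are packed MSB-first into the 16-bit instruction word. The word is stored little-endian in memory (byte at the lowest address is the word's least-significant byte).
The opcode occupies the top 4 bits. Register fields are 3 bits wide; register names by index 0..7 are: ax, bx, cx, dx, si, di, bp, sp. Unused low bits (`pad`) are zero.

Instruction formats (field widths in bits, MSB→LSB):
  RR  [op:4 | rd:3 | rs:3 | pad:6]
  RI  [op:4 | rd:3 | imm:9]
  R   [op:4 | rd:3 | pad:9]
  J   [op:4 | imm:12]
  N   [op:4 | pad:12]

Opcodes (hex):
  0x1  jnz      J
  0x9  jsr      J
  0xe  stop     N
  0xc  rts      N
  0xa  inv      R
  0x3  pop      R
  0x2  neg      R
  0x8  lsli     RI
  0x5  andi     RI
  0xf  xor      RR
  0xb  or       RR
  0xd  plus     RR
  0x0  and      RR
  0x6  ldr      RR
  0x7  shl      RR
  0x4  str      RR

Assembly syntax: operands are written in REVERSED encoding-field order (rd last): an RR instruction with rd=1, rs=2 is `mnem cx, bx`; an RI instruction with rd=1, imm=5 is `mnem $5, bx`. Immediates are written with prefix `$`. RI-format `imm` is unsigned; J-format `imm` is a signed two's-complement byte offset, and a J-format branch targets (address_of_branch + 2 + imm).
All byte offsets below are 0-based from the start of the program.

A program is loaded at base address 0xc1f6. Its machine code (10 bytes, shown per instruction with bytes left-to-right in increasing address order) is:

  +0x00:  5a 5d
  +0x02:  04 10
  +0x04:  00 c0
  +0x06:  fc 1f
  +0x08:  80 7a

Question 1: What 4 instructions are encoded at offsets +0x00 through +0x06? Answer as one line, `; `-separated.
[00] 5a 5d → 0x5d5a
  top 4b → 0x5 → andi [RI]
  rd: (w>>9)&0x7=0x6 → bp
  imm: (w>>0)&0x1ff=0x15a → $346
[02] 04 10 → 0x1004
  top 4b → 0x1 → jnz [J]
  imm: (w>>0)&0xfff=0x4 → $4
[04] 00 c0 → 0xc000
  top 4b → 0xc → rts [N]
[06] fc 1f → 0x1ffc
  top 4b → 0x1 → jnz [J]
  imm: (w>>0)&0xfff=0xffc (s12→-4) → $-4

andi $346, bp; jnz $4; rts; jnz $-4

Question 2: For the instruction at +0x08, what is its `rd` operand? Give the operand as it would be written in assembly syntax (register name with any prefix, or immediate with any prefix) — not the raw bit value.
di

+0x08: 80 7a ⇒ word 0x7a80 (little)
  op=0x7a80>>12=0x7 ⇒ shl (RR)
  rd: (w>>9)&0x7=0x5 → di
  rs: (w>>6)&0x7=0x2 → cx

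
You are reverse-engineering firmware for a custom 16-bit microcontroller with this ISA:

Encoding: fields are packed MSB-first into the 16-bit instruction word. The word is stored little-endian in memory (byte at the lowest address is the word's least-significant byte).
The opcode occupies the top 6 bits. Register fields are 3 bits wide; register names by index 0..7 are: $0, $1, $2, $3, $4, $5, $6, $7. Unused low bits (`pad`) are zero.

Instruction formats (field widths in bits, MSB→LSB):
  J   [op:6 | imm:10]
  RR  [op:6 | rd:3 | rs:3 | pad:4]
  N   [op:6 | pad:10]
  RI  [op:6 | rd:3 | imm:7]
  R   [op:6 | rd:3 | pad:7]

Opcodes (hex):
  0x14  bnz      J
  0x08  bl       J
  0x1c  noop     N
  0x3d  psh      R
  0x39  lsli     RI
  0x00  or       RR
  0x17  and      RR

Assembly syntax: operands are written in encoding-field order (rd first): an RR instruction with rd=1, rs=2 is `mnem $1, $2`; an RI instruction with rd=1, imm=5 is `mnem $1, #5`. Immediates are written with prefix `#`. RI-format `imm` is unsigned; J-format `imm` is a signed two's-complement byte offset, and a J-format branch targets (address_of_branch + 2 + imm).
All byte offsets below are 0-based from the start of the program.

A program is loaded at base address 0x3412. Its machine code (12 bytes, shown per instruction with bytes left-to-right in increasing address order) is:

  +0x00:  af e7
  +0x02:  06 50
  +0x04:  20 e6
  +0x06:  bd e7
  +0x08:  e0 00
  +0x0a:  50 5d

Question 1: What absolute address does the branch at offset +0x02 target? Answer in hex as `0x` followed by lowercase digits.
@+02  little-endian(06 50) = 0x5006
  opcode bits[15:10]=0x14: bnz/J
  imm: (w>>0)&0x3ff=0x6 → #6
  target = base 0x3412 + off 0x02 + 2 + imm 6 = 0x341c

0x341c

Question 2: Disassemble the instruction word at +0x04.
lsli $4, #32

+0x04: 20 e6 ⇒ word 0xe620 (little)
  opcode bits[15:10]=0x39: lsli/RI
  [9:7] rd=4 = $4
  [6:0] imm=32 = #32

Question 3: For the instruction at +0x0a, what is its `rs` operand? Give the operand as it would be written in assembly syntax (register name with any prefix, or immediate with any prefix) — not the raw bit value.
+0x0a: 50 5d ⇒ word 0x5d50 (little)
  top 6b → 0x17 → and [RR]
  rd: (w>>7)&0x7=0x2 → $2
  rs: (w>>4)&0x7=0x5 → $5

$5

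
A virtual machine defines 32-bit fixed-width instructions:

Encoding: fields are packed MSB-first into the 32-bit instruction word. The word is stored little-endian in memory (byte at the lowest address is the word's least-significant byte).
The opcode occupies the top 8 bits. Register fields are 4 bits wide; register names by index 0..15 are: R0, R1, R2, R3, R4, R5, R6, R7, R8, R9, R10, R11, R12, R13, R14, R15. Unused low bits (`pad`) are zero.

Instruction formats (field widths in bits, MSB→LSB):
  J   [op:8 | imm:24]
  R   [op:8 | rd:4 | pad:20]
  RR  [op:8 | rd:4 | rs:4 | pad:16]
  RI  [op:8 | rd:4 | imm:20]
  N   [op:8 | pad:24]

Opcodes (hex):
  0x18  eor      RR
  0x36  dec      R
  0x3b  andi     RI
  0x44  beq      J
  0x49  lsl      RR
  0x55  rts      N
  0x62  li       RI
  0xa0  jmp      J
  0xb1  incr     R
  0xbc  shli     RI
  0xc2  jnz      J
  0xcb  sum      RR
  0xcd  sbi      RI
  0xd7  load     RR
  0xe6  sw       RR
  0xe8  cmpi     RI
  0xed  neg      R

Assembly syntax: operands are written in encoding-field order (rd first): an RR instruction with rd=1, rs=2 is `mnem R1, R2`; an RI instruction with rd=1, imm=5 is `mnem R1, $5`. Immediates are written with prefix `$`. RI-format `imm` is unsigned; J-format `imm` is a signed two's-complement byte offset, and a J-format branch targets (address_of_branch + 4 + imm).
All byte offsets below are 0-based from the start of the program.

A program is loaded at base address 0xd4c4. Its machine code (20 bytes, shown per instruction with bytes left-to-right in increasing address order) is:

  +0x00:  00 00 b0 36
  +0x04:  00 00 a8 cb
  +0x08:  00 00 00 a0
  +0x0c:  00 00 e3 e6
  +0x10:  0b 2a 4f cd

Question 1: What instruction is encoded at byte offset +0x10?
[10] 0b 2a 4f cd → 0xcd4f2a0b
  top 8b → 0xcd → sbi [RI]
  rd@[23:20]=0x4 ⇒ R4
  imm@[19:0]=0xf2a0b ⇒ $993803

sbi R4, $993803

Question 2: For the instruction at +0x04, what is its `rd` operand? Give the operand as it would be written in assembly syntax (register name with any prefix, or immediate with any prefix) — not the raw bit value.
R10

+0x04: 00 00 a8 cb ⇒ word 0xcba80000 (little)
  op=0xcba80000>>24=0xcb ⇒ sum (RR)
  rd@[23:20]=0xa ⇒ R10
  rs@[19:16]=0x8 ⇒ R8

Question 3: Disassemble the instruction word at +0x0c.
sw R14, R3

[0c] 00 00 e3 e6 → 0xe6e30000
  top 8b → 0xe6 → sw [RR]
  rd: (w>>20)&0xf=0xe → R14
  rs: (w>>16)&0xf=0x3 → R3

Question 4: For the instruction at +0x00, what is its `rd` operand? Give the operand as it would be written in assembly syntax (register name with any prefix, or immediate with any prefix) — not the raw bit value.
R11

[00] 00 00 b0 36 → 0x36b00000
  opcode bits[31:24]=0x36: dec/R
  rd@[23:20]=0xb ⇒ R11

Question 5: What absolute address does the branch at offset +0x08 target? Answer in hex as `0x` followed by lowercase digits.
0xd4d0

@+08  little-endian(00 00 00 a0) = 0xa0000000
  opcode bits[31:24]=0xa0: jmp/J
  [23:0] imm=0 = $0
  target = base 0xd4c4 + off 0x08 + 4 + imm 0 = 0xd4d0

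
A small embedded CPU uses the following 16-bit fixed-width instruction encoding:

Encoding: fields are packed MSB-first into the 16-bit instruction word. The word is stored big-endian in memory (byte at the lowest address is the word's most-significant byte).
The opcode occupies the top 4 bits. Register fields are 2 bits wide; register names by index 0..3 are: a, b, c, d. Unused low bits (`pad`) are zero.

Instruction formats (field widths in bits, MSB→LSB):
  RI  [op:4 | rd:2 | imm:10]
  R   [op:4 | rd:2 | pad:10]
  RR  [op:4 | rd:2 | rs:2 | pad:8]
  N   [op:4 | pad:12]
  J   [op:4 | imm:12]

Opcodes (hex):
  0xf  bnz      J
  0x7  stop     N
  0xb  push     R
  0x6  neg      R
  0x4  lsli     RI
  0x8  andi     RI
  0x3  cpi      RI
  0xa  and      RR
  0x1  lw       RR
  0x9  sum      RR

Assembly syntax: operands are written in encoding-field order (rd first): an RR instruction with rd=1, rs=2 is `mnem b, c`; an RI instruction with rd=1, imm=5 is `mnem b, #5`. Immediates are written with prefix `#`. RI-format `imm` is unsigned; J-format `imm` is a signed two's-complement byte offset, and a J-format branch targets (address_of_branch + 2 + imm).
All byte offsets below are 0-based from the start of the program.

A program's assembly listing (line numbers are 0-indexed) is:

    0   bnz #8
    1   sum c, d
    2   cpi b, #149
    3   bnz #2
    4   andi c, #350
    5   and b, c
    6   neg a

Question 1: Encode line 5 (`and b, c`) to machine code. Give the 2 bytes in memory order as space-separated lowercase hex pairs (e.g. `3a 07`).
L5: and op=0xa:4|rd=1:2|rs=2:2|pad=0:8 ⇒ 0xa600 ⇒ big a6 00

a6 00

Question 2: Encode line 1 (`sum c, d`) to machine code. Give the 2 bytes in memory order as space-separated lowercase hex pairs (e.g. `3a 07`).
1. sum fields op=0x9:4|rd=2:2|rs=3:2|pad=0:8 → word 9b00h → 9b 00

9b 00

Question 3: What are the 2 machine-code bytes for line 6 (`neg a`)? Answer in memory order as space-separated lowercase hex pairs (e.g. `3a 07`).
60 00

line 6 (neg): pack op=0x6:4|rd=0:2|pad=0:10 = 0x6000; big→ 60 00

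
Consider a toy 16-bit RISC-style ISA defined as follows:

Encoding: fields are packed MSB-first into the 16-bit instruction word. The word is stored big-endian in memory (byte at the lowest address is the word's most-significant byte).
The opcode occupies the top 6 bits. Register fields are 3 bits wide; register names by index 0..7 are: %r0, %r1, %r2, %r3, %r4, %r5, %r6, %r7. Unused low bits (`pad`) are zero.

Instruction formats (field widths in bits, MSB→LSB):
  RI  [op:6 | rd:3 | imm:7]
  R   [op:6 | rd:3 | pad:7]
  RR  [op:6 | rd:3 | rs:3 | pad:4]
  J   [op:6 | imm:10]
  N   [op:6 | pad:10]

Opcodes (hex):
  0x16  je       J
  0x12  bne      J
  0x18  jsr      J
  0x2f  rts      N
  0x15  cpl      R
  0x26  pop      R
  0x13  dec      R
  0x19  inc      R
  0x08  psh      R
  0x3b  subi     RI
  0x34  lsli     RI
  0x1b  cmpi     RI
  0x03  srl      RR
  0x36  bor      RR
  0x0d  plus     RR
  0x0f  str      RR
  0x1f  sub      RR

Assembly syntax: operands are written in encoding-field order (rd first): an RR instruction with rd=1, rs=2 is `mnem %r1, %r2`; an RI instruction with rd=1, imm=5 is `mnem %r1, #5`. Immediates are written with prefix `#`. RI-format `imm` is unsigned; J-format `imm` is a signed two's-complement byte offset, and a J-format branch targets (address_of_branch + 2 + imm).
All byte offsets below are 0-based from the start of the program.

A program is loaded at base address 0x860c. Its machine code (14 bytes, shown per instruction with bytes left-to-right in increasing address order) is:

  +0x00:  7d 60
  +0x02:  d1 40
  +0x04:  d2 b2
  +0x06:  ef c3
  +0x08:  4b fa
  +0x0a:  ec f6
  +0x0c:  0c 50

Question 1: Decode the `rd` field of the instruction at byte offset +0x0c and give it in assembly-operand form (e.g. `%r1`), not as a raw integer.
@+0c  big-endian(0c 50) = 0x0c50
  op=0x0c50>>10=0x3 ⇒ srl (RR)
  rd: (w>>7)&0x7=0x0 → %r0
  rs: (w>>4)&0x7=0x5 → %r5

%r0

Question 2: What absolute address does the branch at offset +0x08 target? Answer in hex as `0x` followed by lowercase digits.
0x8610

@+08  big-endian(4b fa) = 0x4bfa
  opcode bits[15:10]=0x12: bne/J
  imm: (w>>0)&0x3ff=0x3fa (s10→-6) → #-6
  target = base 0x860c + off 0x08 + 2 + imm -6 = 0x8610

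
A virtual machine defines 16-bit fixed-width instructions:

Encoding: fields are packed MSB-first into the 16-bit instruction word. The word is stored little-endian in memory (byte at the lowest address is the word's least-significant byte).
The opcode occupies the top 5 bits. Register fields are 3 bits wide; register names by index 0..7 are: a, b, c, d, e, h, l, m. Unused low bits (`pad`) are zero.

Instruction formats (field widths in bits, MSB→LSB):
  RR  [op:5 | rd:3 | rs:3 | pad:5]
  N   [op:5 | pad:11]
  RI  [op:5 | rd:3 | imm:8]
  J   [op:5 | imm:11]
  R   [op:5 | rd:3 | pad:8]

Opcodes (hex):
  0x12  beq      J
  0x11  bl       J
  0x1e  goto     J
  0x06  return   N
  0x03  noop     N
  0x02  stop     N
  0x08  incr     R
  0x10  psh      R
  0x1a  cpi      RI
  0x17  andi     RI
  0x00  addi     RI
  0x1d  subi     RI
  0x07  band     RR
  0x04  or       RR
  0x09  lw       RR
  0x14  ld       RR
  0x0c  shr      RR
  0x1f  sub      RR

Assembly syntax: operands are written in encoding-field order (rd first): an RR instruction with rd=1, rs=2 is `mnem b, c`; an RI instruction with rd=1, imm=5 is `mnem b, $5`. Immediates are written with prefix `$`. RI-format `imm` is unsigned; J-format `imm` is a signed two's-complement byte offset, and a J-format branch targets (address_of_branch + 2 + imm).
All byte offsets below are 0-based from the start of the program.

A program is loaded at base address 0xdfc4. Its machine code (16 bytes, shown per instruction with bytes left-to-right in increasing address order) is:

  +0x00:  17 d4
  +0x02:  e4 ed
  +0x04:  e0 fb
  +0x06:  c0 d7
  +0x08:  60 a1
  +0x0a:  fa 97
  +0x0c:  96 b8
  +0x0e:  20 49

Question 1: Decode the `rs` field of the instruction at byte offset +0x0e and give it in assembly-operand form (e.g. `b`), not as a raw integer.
[0e] 20 49 → 0x4920
  op=0x4920>>11=0x9 ⇒ lw (RR)
  rd@[10:8]=0x1 ⇒ b
  rs@[7:5]=0x1 ⇒ b

b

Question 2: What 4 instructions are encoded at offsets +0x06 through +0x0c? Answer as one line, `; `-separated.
[06] c0 d7 → 0xd7c0
  opcode bits[15:11]=0x1a: cpi/RI
  [10:8] rd=7 = m
  [7:0] imm=192 = $192
[08] 60 a1 → 0xa160
  opcode bits[15:11]=0x14: ld/RR
  [10:8] rd=1 = b
  [7:5] rs=3 = d
[0a] fa 97 → 0x97fa
  opcode bits[15:11]=0x12: beq/J
  [10:0] imm=2042 (s11→-6) = $-6
[0c] 96 b8 → 0xb896
  opcode bits[15:11]=0x17: andi/RI
  [10:8] rd=0 = a
  [7:0] imm=150 = $150

cpi m, $192; ld b, d; beq $-6; andi a, $150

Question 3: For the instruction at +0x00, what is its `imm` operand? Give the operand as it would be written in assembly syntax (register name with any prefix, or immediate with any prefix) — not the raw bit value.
+0x00: 17 d4 ⇒ word 0xd417 (little)
  top 5b → 0x1a → cpi [RI]
  rd: (w>>8)&0x7=0x4 → e
  imm: (w>>0)&0xff=0x17 → $23

$23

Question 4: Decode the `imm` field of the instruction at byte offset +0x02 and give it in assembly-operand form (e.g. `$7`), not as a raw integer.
off 0x02: read e4 ed as little → 0xede4
  opcode bits[15:11]=0x1d: subi/RI
  rd@[10:8]=0x5 ⇒ h
  imm@[7:0]=0xe4 ⇒ $228

$228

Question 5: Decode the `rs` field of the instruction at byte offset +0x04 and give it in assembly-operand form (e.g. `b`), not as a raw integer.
m

@+04  little-endian(e0 fb) = 0xfbe0
  top 5b → 0x1f → sub [RR]
  rd: (w>>8)&0x7=0x3 → d
  rs: (w>>5)&0x7=0x7 → m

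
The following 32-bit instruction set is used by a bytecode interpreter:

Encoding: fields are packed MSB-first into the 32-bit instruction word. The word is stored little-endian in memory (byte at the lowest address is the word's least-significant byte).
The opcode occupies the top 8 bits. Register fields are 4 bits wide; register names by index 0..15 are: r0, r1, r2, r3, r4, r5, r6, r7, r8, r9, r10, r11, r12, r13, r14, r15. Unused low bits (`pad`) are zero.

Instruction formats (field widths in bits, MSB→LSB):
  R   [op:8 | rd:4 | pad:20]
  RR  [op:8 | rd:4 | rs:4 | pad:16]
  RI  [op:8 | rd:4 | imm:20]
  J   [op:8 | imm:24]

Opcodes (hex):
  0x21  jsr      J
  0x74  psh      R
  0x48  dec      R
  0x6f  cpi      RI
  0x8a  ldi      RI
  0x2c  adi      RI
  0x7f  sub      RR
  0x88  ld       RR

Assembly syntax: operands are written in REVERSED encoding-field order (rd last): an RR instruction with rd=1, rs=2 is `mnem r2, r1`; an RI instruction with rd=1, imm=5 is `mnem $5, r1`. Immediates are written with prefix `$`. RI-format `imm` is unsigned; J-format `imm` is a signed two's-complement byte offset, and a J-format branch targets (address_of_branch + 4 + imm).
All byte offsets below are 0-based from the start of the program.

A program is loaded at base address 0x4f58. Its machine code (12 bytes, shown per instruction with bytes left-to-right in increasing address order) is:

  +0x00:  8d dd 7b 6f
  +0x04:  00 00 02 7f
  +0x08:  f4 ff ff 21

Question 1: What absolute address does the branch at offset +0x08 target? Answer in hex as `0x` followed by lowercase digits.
0x4f58

+0x08: f4 ff ff 21 ⇒ word 0x21fffff4 (little)
  op=0x21fffff4>>24=0x21 ⇒ jsr (J)
  imm@[23:0]=0xfffff4 (s24→-12) ⇒ $-12
  target = base 0x4f58 + off 0x08 + 4 + imm -12 = 0x4f58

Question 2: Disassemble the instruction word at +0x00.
cpi $777613, r7

@+00  little-endian(8d dd 7b 6f) = 0x6f7bdd8d
  opcode bits[31:24]=0x6f: cpi/RI
  [23:20] rd=7 = r7
  [19:0] imm=777613 = $777613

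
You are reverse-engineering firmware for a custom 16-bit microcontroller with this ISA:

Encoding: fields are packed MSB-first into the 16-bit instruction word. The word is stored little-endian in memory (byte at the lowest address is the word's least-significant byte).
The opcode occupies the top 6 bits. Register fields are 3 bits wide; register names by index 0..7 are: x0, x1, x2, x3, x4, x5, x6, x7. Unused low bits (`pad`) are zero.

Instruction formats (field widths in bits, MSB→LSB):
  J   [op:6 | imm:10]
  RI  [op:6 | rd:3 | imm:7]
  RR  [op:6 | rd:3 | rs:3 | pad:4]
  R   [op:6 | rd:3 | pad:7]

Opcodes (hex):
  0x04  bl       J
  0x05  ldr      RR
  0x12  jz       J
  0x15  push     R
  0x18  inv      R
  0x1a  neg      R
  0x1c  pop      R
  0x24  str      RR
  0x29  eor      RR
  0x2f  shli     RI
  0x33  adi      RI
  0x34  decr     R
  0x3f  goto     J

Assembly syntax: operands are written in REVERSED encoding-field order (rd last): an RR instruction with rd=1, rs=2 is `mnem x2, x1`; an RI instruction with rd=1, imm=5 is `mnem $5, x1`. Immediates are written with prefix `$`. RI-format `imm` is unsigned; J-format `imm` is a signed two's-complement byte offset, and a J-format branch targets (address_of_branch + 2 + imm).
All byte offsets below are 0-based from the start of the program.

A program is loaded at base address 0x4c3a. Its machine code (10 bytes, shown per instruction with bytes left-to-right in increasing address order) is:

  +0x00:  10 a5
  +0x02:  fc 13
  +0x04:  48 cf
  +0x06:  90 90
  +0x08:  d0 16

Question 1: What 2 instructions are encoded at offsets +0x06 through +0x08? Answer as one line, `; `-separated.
str x1, x1; ldr x5, x5

off 0x06: read 90 90 as little → 0x9090
  top 6b → 0x24 → str [RR]
  [9:7] rd=1 = x1
  [6:4] rs=1 = x1
off 0x08: read d0 16 as little → 0x16d0
  top 6b → 0x5 → ldr [RR]
  [9:7] rd=5 = x5
  [6:4] rs=5 = x5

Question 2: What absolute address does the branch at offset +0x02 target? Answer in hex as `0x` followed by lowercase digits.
0x4c3a

@+02  little-endian(fc 13) = 0x13fc
  top 6b → 0x4 → bl [J]
  imm: (w>>0)&0x3ff=0x3fc (s10→-4) → $-4
  target = base 0x4c3a + off 0x02 + 2 + imm -4 = 0x4c3a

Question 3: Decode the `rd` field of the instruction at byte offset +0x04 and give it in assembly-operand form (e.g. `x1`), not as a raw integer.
x6

off 0x04: read 48 cf as little → 0xcf48
  opcode bits[15:10]=0x33: adi/RI
  [9:7] rd=6 = x6
  [6:0] imm=72 = $72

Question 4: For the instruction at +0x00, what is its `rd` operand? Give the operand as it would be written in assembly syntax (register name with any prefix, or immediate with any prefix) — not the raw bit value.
x2

off 0x00: read 10 a5 as little → 0xa510
  top 6b → 0x29 → eor [RR]
  rd@[9:7]=0x2 ⇒ x2
  rs@[6:4]=0x1 ⇒ x1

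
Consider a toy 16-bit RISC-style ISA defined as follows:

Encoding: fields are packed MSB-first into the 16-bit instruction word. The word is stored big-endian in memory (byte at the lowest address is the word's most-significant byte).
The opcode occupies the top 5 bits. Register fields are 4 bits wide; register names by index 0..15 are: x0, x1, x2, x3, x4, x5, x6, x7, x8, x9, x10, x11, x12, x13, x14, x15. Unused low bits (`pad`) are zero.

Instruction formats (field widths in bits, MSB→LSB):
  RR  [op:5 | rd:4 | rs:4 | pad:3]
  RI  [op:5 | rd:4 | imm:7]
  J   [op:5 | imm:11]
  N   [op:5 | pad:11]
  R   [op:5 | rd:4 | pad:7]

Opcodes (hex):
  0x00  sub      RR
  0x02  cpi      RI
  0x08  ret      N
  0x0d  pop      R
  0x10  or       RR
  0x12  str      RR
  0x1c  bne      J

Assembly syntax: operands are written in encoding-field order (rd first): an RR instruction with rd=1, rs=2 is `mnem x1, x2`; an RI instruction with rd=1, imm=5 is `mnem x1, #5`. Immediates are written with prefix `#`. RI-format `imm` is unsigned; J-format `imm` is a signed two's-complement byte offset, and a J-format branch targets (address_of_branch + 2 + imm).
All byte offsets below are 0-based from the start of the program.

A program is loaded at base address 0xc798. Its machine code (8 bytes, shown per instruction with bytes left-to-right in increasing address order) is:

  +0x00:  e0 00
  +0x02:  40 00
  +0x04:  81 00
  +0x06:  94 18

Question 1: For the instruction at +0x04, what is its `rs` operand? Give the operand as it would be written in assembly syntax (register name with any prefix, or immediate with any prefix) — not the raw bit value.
+0x04: 81 00 ⇒ word 0x8100 (big)
  opcode bits[15:11]=0x10: or/RR
  rd: (w>>7)&0xf=0x2 → x2
  rs: (w>>3)&0xf=0x0 → x0

x0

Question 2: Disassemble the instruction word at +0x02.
ret

off 0x02: read 40 00 as big → 0x4000
  top 5b → 0x8 → ret [N]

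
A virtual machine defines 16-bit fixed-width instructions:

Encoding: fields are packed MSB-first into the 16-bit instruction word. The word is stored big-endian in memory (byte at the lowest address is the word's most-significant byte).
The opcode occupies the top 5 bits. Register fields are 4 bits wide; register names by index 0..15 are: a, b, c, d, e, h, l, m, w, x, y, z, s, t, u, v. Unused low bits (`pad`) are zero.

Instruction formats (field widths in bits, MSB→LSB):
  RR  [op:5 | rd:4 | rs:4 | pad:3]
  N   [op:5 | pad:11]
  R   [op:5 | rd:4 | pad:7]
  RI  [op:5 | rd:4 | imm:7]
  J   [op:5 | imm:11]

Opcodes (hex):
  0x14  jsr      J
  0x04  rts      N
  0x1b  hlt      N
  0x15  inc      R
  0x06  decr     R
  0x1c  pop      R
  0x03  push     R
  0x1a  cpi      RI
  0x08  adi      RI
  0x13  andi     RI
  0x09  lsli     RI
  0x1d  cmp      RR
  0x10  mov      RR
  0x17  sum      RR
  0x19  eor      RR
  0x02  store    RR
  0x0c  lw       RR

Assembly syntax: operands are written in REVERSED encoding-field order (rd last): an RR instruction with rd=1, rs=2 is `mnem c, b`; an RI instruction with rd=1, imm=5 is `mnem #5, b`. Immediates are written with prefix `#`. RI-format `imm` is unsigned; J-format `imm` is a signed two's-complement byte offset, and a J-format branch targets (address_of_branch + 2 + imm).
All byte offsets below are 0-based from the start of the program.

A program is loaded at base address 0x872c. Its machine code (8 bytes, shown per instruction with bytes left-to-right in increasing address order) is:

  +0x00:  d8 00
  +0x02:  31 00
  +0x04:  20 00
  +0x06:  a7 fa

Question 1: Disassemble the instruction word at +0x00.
hlt

[00] d8 00 → 0xd800
  op=0xd800>>11=0x1b ⇒ hlt (N)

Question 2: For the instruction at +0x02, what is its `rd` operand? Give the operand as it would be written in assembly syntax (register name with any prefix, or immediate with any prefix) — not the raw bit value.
@+02  big-endian(31 00) = 0x3100
  top 5b → 0x6 → decr [R]
  rd@[10:7]=0x2 ⇒ c

c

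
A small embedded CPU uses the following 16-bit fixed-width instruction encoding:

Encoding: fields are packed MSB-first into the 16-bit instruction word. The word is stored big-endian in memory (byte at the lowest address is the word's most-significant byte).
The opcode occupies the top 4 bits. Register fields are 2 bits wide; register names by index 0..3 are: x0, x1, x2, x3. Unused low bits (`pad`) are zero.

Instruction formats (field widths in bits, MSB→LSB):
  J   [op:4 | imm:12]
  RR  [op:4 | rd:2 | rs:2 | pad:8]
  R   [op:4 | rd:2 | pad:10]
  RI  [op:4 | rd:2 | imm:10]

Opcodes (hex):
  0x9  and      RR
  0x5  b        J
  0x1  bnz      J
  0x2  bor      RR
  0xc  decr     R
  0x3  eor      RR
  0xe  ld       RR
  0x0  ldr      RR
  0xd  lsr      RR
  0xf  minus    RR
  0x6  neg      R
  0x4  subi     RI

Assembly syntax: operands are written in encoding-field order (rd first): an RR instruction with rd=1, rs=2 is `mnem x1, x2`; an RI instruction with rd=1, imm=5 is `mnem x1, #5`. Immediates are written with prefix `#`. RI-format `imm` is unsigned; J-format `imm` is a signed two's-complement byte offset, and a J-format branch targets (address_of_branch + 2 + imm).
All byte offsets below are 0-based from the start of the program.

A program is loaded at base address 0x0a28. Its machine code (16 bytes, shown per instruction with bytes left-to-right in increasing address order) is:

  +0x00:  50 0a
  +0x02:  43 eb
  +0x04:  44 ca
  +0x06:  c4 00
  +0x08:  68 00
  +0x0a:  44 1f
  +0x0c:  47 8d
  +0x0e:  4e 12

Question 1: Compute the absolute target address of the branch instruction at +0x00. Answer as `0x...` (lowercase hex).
0x0a34

+0x00: 50 0a ⇒ word 0x500a (big)
  opcode bits[15:12]=0x5: b/J
  imm: (w>>0)&0xfff=0xa → #10
  target = base 0x0a28 + off 0x00 + 2 + imm 10 = 0x0a34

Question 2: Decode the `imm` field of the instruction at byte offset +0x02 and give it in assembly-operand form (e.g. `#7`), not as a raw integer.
@+02  big-endian(43 eb) = 0x43eb
  top 4b → 0x4 → subi [RI]
  rd: (w>>10)&0x3=0x0 → x0
  imm: (w>>0)&0x3ff=0x3eb → #1003

#1003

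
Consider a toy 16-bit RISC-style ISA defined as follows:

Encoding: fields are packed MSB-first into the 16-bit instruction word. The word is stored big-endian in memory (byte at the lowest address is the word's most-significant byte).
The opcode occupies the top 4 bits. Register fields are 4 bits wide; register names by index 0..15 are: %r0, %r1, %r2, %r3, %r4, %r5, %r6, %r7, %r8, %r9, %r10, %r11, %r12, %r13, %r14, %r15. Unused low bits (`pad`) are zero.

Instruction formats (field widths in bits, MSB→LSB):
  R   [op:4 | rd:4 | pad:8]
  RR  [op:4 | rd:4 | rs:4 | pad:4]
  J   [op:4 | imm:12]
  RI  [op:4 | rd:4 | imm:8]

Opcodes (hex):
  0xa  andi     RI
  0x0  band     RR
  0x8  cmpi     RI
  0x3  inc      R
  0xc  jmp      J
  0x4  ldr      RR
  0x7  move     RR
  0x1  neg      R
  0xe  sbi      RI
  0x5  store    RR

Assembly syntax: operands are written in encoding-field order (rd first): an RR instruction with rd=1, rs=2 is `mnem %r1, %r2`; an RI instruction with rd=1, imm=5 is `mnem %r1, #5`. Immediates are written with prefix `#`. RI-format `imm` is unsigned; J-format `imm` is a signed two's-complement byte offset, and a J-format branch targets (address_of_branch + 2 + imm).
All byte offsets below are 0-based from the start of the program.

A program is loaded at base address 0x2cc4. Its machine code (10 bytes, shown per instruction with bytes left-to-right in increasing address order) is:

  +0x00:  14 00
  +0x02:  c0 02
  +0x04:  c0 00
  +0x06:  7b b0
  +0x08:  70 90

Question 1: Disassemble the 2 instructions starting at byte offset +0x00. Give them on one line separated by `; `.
off 0x00: read 14 00 as big → 0x1400
  top 4b → 0x1 → neg [R]
  [11:8] rd=4 = %r4
off 0x02: read c0 02 as big → 0xc002
  top 4b → 0xc → jmp [J]
  [11:0] imm=2 = #2

neg %r4; jmp #2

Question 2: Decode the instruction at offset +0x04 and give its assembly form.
[04] c0 00 → 0xc000
  top 4b → 0xc → jmp [J]
  [11:0] imm=0 = #0

jmp #0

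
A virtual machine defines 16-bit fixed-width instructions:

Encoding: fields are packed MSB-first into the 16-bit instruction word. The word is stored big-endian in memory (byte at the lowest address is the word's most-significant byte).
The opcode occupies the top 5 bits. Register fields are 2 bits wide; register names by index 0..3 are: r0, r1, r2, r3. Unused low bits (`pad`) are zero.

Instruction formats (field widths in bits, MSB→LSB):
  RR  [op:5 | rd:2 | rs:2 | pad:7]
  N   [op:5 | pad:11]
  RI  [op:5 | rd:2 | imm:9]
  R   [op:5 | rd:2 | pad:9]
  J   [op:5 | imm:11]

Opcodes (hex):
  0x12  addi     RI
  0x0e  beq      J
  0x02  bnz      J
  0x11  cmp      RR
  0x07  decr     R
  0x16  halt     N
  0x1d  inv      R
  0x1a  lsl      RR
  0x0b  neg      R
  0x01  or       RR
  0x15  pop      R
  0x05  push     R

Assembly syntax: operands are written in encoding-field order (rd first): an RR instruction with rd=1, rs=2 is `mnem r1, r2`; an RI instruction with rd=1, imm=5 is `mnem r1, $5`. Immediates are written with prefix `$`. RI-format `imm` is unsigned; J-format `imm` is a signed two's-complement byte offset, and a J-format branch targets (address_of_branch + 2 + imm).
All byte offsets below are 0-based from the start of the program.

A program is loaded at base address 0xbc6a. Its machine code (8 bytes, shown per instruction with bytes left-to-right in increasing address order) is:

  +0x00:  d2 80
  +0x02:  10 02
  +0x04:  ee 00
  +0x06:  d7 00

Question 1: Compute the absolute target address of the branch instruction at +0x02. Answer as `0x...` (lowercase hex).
0xbc70

@+02  big-endian(10 02) = 0x1002
  opcode bits[15:11]=0x2: bnz/J
  [10:0] imm=2 = $2
  target = base 0xbc6a + off 0x02 + 2 + imm 2 = 0xbc70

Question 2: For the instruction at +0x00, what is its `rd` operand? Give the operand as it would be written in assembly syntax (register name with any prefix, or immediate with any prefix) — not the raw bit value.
r1

@+00  big-endian(d2 80) = 0xd280
  top 5b → 0x1a → lsl [RR]
  [10:9] rd=1 = r1
  [8:7] rs=1 = r1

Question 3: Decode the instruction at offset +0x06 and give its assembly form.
off 0x06: read d7 00 as big → 0xd700
  opcode bits[15:11]=0x1a: lsl/RR
  rd@[10:9]=0x3 ⇒ r3
  rs@[8:7]=0x2 ⇒ r2

lsl r3, r2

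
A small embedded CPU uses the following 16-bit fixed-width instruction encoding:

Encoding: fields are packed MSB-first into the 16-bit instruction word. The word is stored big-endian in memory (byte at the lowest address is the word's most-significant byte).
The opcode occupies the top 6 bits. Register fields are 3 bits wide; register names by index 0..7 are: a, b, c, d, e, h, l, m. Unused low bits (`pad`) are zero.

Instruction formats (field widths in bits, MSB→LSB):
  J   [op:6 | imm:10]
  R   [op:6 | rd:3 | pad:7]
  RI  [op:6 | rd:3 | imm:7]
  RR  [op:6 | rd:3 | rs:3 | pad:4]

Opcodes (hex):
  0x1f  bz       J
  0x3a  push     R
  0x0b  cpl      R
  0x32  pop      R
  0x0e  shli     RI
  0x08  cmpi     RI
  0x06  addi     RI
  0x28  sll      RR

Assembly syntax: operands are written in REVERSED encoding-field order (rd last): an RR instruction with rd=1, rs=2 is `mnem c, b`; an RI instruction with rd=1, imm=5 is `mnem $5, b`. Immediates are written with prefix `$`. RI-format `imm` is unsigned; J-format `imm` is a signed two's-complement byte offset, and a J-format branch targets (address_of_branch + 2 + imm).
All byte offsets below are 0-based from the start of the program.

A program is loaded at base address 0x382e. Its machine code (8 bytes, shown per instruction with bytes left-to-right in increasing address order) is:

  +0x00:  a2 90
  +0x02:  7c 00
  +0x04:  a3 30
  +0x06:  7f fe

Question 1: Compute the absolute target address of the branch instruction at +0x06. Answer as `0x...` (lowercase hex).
@+06  big-endian(7f fe) = 0x7ffe
  top 6b → 0x1f → bz [J]
  imm@[9:0]=0x3fe (s10→-2) ⇒ $-2
  target = base 0x382e + off 0x06 + 2 + imm -2 = 0x3834

0x3834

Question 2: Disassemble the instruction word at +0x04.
off 0x04: read a3 30 as big → 0xa330
  opcode bits[15:10]=0x28: sll/RR
  rd@[9:7]=0x6 ⇒ l
  rs@[6:4]=0x3 ⇒ d

sll d, l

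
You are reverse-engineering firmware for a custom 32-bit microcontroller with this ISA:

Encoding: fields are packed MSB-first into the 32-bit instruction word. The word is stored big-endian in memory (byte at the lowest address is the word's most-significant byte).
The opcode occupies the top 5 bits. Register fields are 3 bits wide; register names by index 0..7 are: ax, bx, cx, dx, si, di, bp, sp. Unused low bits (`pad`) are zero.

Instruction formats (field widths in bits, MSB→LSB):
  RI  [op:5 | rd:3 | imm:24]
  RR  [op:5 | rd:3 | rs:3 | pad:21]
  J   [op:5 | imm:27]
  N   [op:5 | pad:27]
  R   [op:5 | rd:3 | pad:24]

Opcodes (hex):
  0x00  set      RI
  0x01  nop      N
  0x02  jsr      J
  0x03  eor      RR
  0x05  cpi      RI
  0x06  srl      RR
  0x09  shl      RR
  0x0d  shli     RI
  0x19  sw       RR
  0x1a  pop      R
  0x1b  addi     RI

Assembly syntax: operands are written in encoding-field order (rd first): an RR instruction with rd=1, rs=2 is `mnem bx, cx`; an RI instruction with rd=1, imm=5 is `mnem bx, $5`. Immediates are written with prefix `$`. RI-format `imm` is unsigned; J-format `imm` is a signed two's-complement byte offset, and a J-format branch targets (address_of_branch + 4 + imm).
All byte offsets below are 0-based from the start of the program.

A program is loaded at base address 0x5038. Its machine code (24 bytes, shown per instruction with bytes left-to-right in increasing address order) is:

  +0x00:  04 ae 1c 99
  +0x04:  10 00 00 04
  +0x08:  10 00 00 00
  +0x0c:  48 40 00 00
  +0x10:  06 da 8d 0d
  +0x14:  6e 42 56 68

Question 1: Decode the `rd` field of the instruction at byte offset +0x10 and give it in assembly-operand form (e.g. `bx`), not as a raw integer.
bp

[10] 06 da 8d 0d → 0x06da8d0d
  op=0x06da8d0d>>27=0x0 ⇒ set (RI)
  rd: (w>>24)&0x7=0x6 → bp
  imm: (w>>0)&0xffffff=0xda8d0d → $14322957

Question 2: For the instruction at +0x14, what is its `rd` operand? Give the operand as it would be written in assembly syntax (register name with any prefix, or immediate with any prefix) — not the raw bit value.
bp

off 0x14: read 6e 42 56 68 as big → 0x6e425668
  op=0x6e425668>>27=0xd ⇒ shli (RI)
  rd@[26:24]=0x6 ⇒ bp
  imm@[23:0]=0x425668 ⇒ $4347496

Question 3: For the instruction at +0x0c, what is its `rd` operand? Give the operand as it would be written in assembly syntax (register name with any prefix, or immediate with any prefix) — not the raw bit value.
ax

[0c] 48 40 00 00 → 0x48400000
  op=0x48400000>>27=0x9 ⇒ shl (RR)
  rd@[26:24]=0x0 ⇒ ax
  rs@[23:21]=0x2 ⇒ cx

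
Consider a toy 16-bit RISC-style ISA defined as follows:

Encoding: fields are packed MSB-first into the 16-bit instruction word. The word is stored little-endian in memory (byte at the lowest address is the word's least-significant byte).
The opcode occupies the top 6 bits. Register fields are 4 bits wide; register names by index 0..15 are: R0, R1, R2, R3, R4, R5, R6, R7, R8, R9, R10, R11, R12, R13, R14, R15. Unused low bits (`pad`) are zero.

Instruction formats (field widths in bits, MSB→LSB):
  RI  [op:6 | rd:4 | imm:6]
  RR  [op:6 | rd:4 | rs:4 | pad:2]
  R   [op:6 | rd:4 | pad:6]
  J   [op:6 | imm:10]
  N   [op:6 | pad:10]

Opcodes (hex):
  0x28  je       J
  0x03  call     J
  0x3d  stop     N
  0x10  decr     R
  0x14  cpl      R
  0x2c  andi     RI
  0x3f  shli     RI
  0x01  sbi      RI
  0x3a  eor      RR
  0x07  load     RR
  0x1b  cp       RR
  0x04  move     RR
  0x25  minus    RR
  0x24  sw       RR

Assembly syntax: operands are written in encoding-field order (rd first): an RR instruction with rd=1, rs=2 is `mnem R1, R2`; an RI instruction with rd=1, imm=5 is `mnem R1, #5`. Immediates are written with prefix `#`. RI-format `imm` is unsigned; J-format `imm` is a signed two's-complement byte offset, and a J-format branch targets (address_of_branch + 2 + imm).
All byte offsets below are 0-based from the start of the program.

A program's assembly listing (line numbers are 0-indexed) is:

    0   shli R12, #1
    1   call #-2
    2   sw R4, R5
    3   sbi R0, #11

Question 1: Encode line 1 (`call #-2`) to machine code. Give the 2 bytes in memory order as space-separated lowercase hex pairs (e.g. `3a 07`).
L1: call op=0x3:6|imm=-2:10 ⇒ 0x0ffe ⇒ little fe 0f

fe 0f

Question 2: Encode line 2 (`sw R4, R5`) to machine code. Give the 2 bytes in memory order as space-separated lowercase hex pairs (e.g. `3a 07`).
line 2 (sw): pack op=0x24:6|rd=4:4|rs=5:4|pad=0:2 = 0x9114; little→ 14 91

14 91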